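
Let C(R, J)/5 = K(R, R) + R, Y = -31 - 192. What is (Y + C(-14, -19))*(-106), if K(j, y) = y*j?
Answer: -72822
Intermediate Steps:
K(j, y) = j*y
Y = -223
C(R, J) = 5*R + 5*R² (C(R, J) = 5*(R*R + R) = 5*(R² + R) = 5*(R + R²) = 5*R + 5*R²)
(Y + C(-14, -19))*(-106) = (-223 + 5*(-14)*(1 - 14))*(-106) = (-223 + 5*(-14)*(-13))*(-106) = (-223 + 910)*(-106) = 687*(-106) = -72822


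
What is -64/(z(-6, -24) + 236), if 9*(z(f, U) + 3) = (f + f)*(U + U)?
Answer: -64/297 ≈ -0.21549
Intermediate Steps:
z(f, U) = -3 + 4*U*f/9 (z(f, U) = -3 + ((f + f)*(U + U))/9 = -3 + ((2*f)*(2*U))/9 = -3 + (4*U*f)/9 = -3 + 4*U*f/9)
-64/(z(-6, -24) + 236) = -64/((-3 + (4/9)*(-24)*(-6)) + 236) = -64/((-3 + 64) + 236) = -64/(61 + 236) = -64/297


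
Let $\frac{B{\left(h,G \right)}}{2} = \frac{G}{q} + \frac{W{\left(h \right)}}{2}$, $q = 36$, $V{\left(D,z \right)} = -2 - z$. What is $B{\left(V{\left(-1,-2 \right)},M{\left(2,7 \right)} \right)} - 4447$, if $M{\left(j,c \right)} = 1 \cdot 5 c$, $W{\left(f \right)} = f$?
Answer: $- \frac{80011}{18} \approx -4445.1$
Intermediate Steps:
$M{\left(j,c \right)} = 5 c$
$B{\left(h,G \right)} = h + \frac{G}{18}$ ($B{\left(h,G \right)} = 2 \left(\frac{G}{36} + \frac{h}{2}\right) = 2 \left(\frac{h}{2} + \frac{G}{36}\right) = h + \frac{G}{18}$)
$B{\left(V{\left(-1,-2 \right)},M{\left(2,7 \right)} \right)} - 4447 = \left(\left(-2 - -2\right) + \frac{5 \cdot 7}{18}\right) - 4447 = \left(\left(-2 + 2\right) + \frac{1}{18} \cdot 35\right) - 4447 = \left(0 + \frac{35}{18}\right) - 4447 = \frac{35}{18} - 4447 = - \frac{80011}{18}$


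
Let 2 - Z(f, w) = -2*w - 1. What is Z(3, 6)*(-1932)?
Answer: -28980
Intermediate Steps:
Z(f, w) = 3 + 2*w (Z(f, w) = 2 - (-2*w - 1) = 2 - (-1 - 2*w) = 2 + (1 + 2*w) = 3 + 2*w)
Z(3, 6)*(-1932) = (3 + 2*6)*(-1932) = (3 + 12)*(-1932) = 15*(-1932) = -28980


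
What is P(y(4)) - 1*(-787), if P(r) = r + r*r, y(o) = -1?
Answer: 787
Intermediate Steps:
P(r) = r + r²
P(y(4)) - 1*(-787) = -(1 - 1) - 1*(-787) = -1*0 + 787 = 0 + 787 = 787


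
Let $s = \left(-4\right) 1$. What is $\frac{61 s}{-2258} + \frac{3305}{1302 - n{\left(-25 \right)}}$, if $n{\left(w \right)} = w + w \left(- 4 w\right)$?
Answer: $\frac{4198239}{4320683} \approx 0.97166$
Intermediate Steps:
$s = -4$
$n{\left(w \right)} = w - 4 w^{2}$
$\frac{61 s}{-2258} + \frac{3305}{1302 - n{\left(-25 \right)}} = \frac{61 \left(-4\right)}{-2258} + \frac{3305}{1302 - - 25 \left(1 - -100\right)} = \left(-244\right) \left(- \frac{1}{2258}\right) + \frac{3305}{1302 - - 25 \left(1 + 100\right)} = \frac{122}{1129} + \frac{3305}{1302 - \left(-25\right) 101} = \frac{122}{1129} + \frac{3305}{1302 - -2525} = \frac{122}{1129} + \frac{3305}{1302 + 2525} = \frac{122}{1129} + \frac{3305}{3827} = \frac{4198239}{4320683}$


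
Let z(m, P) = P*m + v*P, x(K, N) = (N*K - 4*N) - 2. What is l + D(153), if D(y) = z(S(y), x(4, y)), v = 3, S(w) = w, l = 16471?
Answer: 16159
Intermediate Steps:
x(K, N) = -2 - 4*N + K*N (x(K, N) = (K*N - 4*N) - 2 = (-4*N + K*N) - 2 = -2 - 4*N + K*N)
z(m, P) = 3*P + P*m (z(m, P) = P*m + 3*P = 3*P + P*m)
D(y) = -6 - 2*y (D(y) = (-2 - 4*y + 4*y)*(3 + y) = -2*(3 + y) = -6 - 2*y)
l + D(153) = 16471 + (-6 - 2*153) = 16471 + (-6 - 306) = 16471 - 312 = 16159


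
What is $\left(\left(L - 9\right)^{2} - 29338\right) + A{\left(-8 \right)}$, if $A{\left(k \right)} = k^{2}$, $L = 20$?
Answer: $-29153$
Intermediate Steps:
$\left(\left(L - 9\right)^{2} - 29338\right) + A{\left(-8 \right)} = \left(\left(20 - 9\right)^{2} - 29338\right) + \left(-8\right)^{2} = \left(11^{2} - 29338\right) + 64 = \left(121 - 29338\right) + 64 = -29217 + 64 = -29153$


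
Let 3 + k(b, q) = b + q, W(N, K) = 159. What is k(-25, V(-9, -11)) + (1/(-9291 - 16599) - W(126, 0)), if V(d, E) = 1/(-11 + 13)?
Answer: -2414243/12945 ≈ -186.50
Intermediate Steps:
V(d, E) = 1/2
k(b, q) = -3 + b + q (k(b, q) = -3 + (b + q) = -3 + b + q)
k(-25, V(-9, -11)) + (1/(-9291 - 16599) - W(126, 0)) = (-3 - 25 + 1/2) + (1/(-9291 - 16599) - 1*159) = -55/2 + (1/(-25890) - 159) = -55/2 + (-1/25890 - 159) = -55/2 - 4116511/25890 = -2414243/12945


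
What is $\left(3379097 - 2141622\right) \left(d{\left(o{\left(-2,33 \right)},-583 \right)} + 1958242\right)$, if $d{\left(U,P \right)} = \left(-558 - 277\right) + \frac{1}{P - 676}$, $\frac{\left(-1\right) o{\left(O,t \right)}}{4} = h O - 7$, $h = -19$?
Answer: $\frac{3049602962964700}{1259} \approx 2.4222 \cdot 10^{12}$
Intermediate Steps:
$o{\left(O,t \right)} = 28 + 76 O$ ($o{\left(O,t \right)} = - 4 \left(- 19 O - 7\right) = - 4 \left(-7 - 19 O\right) = 28 + 76 O$)
$d{\left(U,P \right)} = -835 + \frac{1}{-676 + P}$
$\left(3379097 - 2141622\right) \left(d{\left(o{\left(-2,33 \right)},-583 \right)} + 1958242\right) = \left(3379097 - 2141622\right) \left(\frac{564461 - -486805}{-676 - 583} + 1958242\right) = 1237475 \left(\frac{564461 + 486805}{-1259} + 1958242\right) = 1237475 \left(\left(- \frac{1}{1259}\right) 1051266 + 1958242\right) = 1237475 \left(- \frac{1051266}{1259} + 1958242\right) = 1237475 \cdot \frac{2464375412}{1259} = \frac{3049602962964700}{1259}$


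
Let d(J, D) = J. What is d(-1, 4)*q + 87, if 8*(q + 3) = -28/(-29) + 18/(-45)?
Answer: 52159/580 ≈ 89.929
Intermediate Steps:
q = -1699/580 (q = -3 + (-28/(-29) + 18/(-45))/8 = -3 + (-28*(-1/29) + 18*(-1/45))/8 = -3 + (28/29 - ⅖)/8 = -3 + (⅛)*(82/145) = -3 + 41/580 = -1699/580 ≈ -2.9293)
d(-1, 4)*q + 87 = -1*(-1699/580) + 87 = 1699/580 + 87 = 52159/580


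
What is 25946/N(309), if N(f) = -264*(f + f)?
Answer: -12973/81576 ≈ -0.15903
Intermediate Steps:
N(f) = -528*f
25946/N(309) = 25946/((-528*309)) = 25946/(-163152) = 25946*(-1/163152) = -12973/81576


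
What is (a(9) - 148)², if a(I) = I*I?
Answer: 4489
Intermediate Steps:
a(I) = I²
(a(9) - 148)² = (9² - 148)² = (81 - 148)² = (-67)² = 4489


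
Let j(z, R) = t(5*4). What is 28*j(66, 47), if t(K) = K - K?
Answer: 0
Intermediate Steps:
t(K) = 0
j(z, R) = 0
28*j(66, 47) = 28*0 = 0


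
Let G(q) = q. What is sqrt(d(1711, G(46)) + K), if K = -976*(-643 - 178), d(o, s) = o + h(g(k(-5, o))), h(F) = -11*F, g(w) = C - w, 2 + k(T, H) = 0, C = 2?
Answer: 7*sqrt(16387) ≈ 896.08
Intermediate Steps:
k(T, H) = -2 (k(T, H) = -2 + 0 = -2)
g(w) = 2 - w
d(o, s) = -44 + o (d(o, s) = o - 11*(2 - 1*(-2)) = o - 11*(2 + 2) = o - 11*4 = o - 44 = -44 + o)
K = 801296 (K = -976*(-821) = 801296)
sqrt(d(1711, G(46)) + K) = sqrt((-44 + 1711) + 801296) = sqrt(1667 + 801296) = sqrt(802963) = 7*sqrt(16387)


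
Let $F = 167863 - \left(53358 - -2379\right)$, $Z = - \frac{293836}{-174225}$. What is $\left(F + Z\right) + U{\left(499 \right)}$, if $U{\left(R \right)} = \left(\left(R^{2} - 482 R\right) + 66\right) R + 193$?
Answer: $\frac{762804384586}{174225} \approx 4.3783 \cdot 10^{6}$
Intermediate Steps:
$Z = \frac{293836}{174225}$ ($Z = \left(-293836\right) \left(- \frac{1}{174225}\right) = \frac{293836}{174225} \approx 1.6865$)
$F = 112126$ ($F = 167863 - \left(53358 + 2379\right) = 167863 - 55737 = 112126$)
$U{\left(R \right)} = 193 + R \left(66 + R^{2} - 482 R\right)$ ($U{\left(R \right)} = \left(66 + R^{2} - 482 R\right) R + 193 = R \left(66 + R^{2} - 482 R\right) + 193 = 193 + R \left(66 + R^{2} - 482 R\right)$)
$\left(F + Z\right) + U{\left(499 \right)} = \left(112126 + \frac{293836}{174225}\right) + \left(193 + 499^{3} - 482 \cdot 499^{2} + 66 \cdot 499\right) = \frac{19535446186}{174225} + \left(193 + 124251499 - 120018482 + 32934\right) = \frac{19535446186}{174225} + 4266144 = \frac{762804384586}{174225}$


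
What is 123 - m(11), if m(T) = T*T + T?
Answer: -9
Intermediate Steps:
m(T) = T + T² (m(T) = T² + T = T + T²)
123 - m(11) = 123 - 11*(1 + 11) = 123 - 11*12 = 123 - 1*132 = 123 - 132 = -9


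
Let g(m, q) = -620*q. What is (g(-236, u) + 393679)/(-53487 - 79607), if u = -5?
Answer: -396779/133094 ≈ -2.9812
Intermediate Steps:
(g(-236, u) + 393679)/(-53487 - 79607) = (-620*(-5) + 393679)/(-53487 - 79607) = (3100 + 393679)/(-133094) = 396779*(-1/133094) = -396779/133094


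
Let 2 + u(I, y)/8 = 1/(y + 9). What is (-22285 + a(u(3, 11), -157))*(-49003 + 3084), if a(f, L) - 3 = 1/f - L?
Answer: 79244943845/78 ≈ 1.0160e+9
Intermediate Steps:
u(I, y) = -16 + 8/(9 + y) (u(I, y) = -16 + 8/(y + 9) = -16 + 8/(9 + y))
a(f, L) = 3 + 1/f - L (a(f, L) = 3 + (1/f - L) = 3 + 1/f - L)
(-22285 + a(u(3, 11), -157))*(-49003 + 3084) = (-22285 + (3 + 1/(8*(-17 - 2*11)/(9 + 11)) - 1*(-157)))*(-49003 + 3084) = (-22285 + (3 + 1/(8*(-17 - 22)/20) + 157))*(-45919) = (-22285 + (3 + 1/(8*(1/20)*(-39)) + 157))*(-45919) = (-22285 + (3 + 1/(-78/5) + 157))*(-45919) = (-22285 + (3 - 5/78 + 157))*(-45919) = (-22285 + 12475/78)*(-45919) = -1725755/78*(-45919) = 79244943845/78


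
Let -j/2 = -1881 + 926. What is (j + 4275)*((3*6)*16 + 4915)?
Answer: 32180555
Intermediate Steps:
j = 1910 (j = -2*(-1881 + 926) = -2*(-955) = 1910)
(j + 4275)*((3*6)*16 + 4915) = (1910 + 4275)*((3*6)*16 + 4915) = 6185*(18*16 + 4915) = 6185*(288 + 4915) = 6185*5203 = 32180555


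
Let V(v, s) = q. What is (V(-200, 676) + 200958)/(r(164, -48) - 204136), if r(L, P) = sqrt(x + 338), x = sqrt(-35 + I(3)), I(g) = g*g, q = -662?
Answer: -200296/(204136 - sqrt(338 + I*sqrt(26))) ≈ -0.98128 - 6.6665e-7*I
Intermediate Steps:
V(v, s) = -662
I(g) = g**2
x = I*sqrt(26) (x = sqrt(-35 + 3**2) = sqrt(-35 + 9) = sqrt(-26) = I*sqrt(26) ≈ 5.099*I)
r(L, P) = sqrt(338 + I*sqrt(26)) (r(L, P) = sqrt(I*sqrt(26) + 338) = sqrt(338 + I*sqrt(26)))
(V(-200, 676) + 200958)/(r(164, -48) - 204136) = (-662 + 200958)/(sqrt(338 + I*sqrt(26)) - 204136) = 200296/(-204136 + sqrt(338 + I*sqrt(26)))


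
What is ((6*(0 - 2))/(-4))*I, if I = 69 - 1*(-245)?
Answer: 942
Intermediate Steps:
I = 314 (I = 69 + 245 = 314)
((6*(0 - 2))/(-4))*I = ((6*(0 - 2))/(-4))*314 = ((6*(-2))*(-1/4))*314 = -12*(-1/4)*314 = 3*314 = 942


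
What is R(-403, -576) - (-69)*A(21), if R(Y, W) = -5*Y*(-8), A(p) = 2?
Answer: -15982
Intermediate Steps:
R(Y, W) = 40*Y
R(-403, -576) - (-69)*A(21) = 40*(-403) - (-69)*2 = -16120 - 1*(-138) = -16120 + 138 = -15982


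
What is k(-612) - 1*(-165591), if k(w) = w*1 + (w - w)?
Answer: 164979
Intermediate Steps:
k(w) = w (k(w) = w + 0 = w)
k(-612) - 1*(-165591) = -612 - 1*(-165591) = -612 + 165591 = 164979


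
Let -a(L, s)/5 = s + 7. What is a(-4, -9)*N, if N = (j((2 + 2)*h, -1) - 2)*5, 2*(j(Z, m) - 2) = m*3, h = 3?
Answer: -75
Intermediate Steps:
a(L, s) = -35 - 5*s (a(L, s) = -5*(s + 7) = -5*(7 + s) = -35 - 5*s)
j(Z, m) = 2 + 3*m/2 (j(Z, m) = 2 + (m*3)/2 = 2 + (3*m)/2 = 2 + 3*m/2)
N = -15/2 (N = ((2 + (3/2)*(-1)) - 2)*5 = ((2 - 3/2) - 2)*5 = (½ - 2)*5 = -3/2*5 = -15/2 ≈ -7.5000)
a(-4, -9)*N = (-35 - 5*(-9))*(-15/2) = (-35 + 45)*(-15/2) = 10*(-15/2) = -75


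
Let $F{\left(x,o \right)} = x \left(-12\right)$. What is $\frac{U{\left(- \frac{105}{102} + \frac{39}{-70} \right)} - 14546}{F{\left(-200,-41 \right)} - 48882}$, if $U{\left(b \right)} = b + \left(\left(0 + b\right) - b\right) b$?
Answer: $\frac{4327907}{13828395} \approx 0.31297$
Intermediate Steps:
$F{\left(x,o \right)} = - 12 x$
$U{\left(b \right)} = b$ ($U{\left(b \right)} = b + \left(b - b\right) b = b + 0 b = b + 0 = b$)
$\frac{U{\left(- \frac{105}{102} + \frac{39}{-70} \right)} - 14546}{F{\left(-200,-41 \right)} - 48882} = \frac{\left(- \frac{105}{102} + \frac{39}{-70}\right) - 14546}{\left(-12\right) \left(-200\right) - 48882} = \frac{\left(\left(-105\right) \frac{1}{102} + 39 \left(- \frac{1}{70}\right)\right) - 14546}{2400 - 48882} = \frac{\left(- \frac{35}{34} - \frac{39}{70}\right) - 14546}{-46482} = \left(- \frac{944}{595} - 14546\right) \left(- \frac{1}{46482}\right) = \left(- \frac{8655814}{595}\right) \left(- \frac{1}{46482}\right) = \frac{4327907}{13828395}$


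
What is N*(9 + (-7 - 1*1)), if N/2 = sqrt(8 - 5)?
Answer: 2*sqrt(3) ≈ 3.4641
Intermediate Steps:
N = 2*sqrt(3) (N = 2*sqrt(8 - 5) = 2*sqrt(3) ≈ 3.4641)
N*(9 + (-7 - 1*1)) = (2*sqrt(3))*(9 + (-7 - 1*1)) = (2*sqrt(3))*(9 + (-7 - 1)) = (2*sqrt(3))*(9 - 8) = (2*sqrt(3))*1 = 2*sqrt(3)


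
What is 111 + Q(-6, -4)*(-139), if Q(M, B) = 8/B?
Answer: 389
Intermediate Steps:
111 + Q(-6, -4)*(-139) = 111 + (8/(-4))*(-139) = 111 + (8*(-1/4))*(-139) = 111 - 2*(-139) = 111 + 278 = 389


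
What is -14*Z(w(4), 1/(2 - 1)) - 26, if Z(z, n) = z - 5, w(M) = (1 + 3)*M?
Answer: -180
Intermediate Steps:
w(M) = 4*M
Z(z, n) = -5 + z
-14*Z(w(4), 1/(2 - 1)) - 26 = -14*(-5 + 4*4) - 26 = -14*(-5 + 16) - 26 = -14*11 - 26 = -154 - 26 = -180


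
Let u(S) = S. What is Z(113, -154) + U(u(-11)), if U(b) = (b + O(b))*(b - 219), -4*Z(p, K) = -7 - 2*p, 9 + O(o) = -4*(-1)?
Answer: 14953/4 ≈ 3738.3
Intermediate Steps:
O(o) = -5 (O(o) = -9 - 4*(-1) = -9 + 4 = -5)
Z(p, K) = 7/4 + p/2 (Z(p, K) = -(-7 - 2*p)/4 = 7/4 + p/2)
U(b) = (-219 + b)*(-5 + b) (U(b) = (b - 5)*(b - 219) = (-5 + b)*(-219 + b) = (-219 + b)*(-5 + b))
Z(113, -154) + U(u(-11)) = (7/4 + (½)*113) + (1095 + (-11)² - 224*(-11)) = (7/4 + 113/2) + (1095 + 121 + 2464) = 233/4 + 3680 = 14953/4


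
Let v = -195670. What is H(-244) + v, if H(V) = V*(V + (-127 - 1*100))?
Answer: -80746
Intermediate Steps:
H(V) = V*(-227 + V) (H(V) = V*(V + (-127 - 100)) = V*(V - 227) = V*(-227 + V))
H(-244) + v = -244*(-227 - 244) - 195670 = -244*(-471) - 195670 = 114924 - 195670 = -80746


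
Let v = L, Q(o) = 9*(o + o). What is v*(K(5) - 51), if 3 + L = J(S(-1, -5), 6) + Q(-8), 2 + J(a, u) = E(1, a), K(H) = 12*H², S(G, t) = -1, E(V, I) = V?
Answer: -36852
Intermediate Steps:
Q(o) = 18*o (Q(o) = 9*(2*o) = 18*o)
J(a, u) = -1 (J(a, u) = -2 + 1 = -1)
L = -148 (L = -3 + (-1 + 18*(-8)) = -3 + (-1 - 144) = -3 - 145 = -148)
v = -148
v*(K(5) - 51) = -148*(12*5² - 51) = -148*(12*25 - 51) = -148*(300 - 51) = -148*249 = -36852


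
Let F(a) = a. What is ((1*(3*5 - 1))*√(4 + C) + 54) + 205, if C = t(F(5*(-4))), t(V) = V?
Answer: 259 + 56*I ≈ 259.0 + 56.0*I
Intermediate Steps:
C = -20 (C = 5*(-4) = -20)
((1*(3*5 - 1))*√(4 + C) + 54) + 205 = ((1*(3*5 - 1))*√(4 - 20) + 54) + 205 = ((1*(15 - 1))*√(-16) + 54) + 205 = ((1*14)*(4*I) + 54) + 205 = (14*(4*I) + 54) + 205 = (56*I + 54) + 205 = (54 + 56*I) + 205 = 259 + 56*I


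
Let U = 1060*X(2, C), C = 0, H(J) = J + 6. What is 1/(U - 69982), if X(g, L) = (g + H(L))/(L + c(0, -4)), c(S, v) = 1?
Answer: -1/61502 ≈ -1.6260e-5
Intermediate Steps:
H(J) = 6 + J
X(g, L) = (6 + L + g)/(1 + L) (X(g, L) = (g + (6 + L))/(L + 1) = (6 + L + g)/(1 + L))
U = 8480 (U = 1060*((6 + 0 + 2)/(1 + 0)) = 1060*(8/1) = 1060*(1*8) = 1060*8 = 8480)
1/(U - 69982) = 1/(8480 - 69982) = 1/(-61502) = -1/61502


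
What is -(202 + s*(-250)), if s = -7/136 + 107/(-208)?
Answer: -607261/1768 ≈ -343.47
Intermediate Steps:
s = -2001/3536 (s = -7*1/136 + 107*(-1/208) = -7/136 - 107/208 = -2001/3536 ≈ -0.56589)
-(202 + s*(-250)) = -(202 - 2001/3536*(-250)) = -(202 + 250125/1768) = -1*607261/1768 = -607261/1768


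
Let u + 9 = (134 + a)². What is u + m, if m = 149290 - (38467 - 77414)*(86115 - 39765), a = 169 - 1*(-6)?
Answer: 1805438212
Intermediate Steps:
a = 175 (a = 169 + 6 = 175)
u = 95472 (u = -9 + (134 + 175)² = -9 + 309² = -9 + 95481 = 95472)
m = 1805342740 (m = 149290 - (-38947)*46350 = 149290 - 1*(-1805193450) = 149290 + 1805193450 = 1805342740)
u + m = 95472 + 1805342740 = 1805438212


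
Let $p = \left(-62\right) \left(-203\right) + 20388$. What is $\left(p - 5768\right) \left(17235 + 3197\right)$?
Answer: $555872992$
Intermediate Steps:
$p = 32974$ ($p = 12586 + 20388 = 32974$)
$\left(p - 5768\right) \left(17235 + 3197\right) = \left(32974 - 5768\right) \left(17235 + 3197\right) = 27206 \cdot 20432 = 555872992$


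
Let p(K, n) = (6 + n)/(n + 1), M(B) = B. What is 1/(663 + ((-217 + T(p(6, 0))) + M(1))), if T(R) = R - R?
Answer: 1/447 ≈ 0.0022371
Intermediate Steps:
p(K, n) = (6 + n)/(1 + n)
T(R) = 0
1/(663 + ((-217 + T(p(6, 0))) + M(1))) = 1/(663 + ((-217 + 0) + 1)) = 1/(663 + (-217 + 1)) = 1/(663 - 216) = 1/447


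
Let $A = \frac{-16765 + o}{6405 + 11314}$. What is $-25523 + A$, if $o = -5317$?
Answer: $- \frac{452264119}{17719} \approx -25524.0$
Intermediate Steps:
$A = - \frac{22082}{17719}$ ($A = \frac{-16765 - 5317}{6405 + 11314} = - \frac{22082}{17719} \approx -1.2462$)
$-25523 + A = -25523 - \frac{22082}{17719} = - \frac{452264119}{17719}$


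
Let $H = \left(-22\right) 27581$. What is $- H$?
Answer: $606782$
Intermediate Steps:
$H = -606782$
$- H = \left(-1\right) \left(-606782\right) = 606782$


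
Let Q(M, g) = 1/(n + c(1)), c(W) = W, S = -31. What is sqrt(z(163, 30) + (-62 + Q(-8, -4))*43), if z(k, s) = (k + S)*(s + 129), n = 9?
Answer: sqrt(1832630)/10 ≈ 135.37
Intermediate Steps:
Q(M, g) = 1/10 (Q(M, g) = 1/(9 + 1) = 1/10)
z(k, s) = (-31 + k)*(129 + s) (z(k, s) = (k - 31)*(s + 129) = (-31 + k)*(129 + s))
sqrt(z(163, 30) + (-62 + Q(-8, -4))*43) = sqrt((-3999 - 31*30 + 129*163 + 163*30) + (-62 + 1/10)*43) = sqrt((-3999 - 930 + 21027 + 4890) - 619/10*43) = sqrt(20988 - 26617/10) = sqrt(183263/10) = sqrt(1832630)/10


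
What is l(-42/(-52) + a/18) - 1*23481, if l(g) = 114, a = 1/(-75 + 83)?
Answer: -23367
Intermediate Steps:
a = ⅛ (a = 1/8 = ⅛ ≈ 0.12500)
l(-42/(-52) + a/18) - 1*23481 = 114 - 1*23481 = 114 - 23481 = -23367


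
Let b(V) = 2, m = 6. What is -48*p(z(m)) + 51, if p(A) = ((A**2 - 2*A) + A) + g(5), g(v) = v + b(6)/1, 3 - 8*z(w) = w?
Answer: -1239/4 ≈ -309.75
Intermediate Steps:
z(w) = 3/8 - w/8
g(v) = 2 + v (g(v) = v + 2/1 = v + 2*1 = v + 2 = 2 + v)
p(A) = 7 + A**2 - A (p(A) = ((A**2 - 2*A) + A) + (2 + 5) = (A**2 - A) + 7 = 7 + A**2 - A)
-48*p(z(m)) + 51 = -48*(7 + (3/8 - 1/8*6)**2 - (3/8 - 1/8*6)) + 51 = -48*(7 + (3/8 - 3/4)**2 - (3/8 - 3/4)) + 51 = -48*(7 + (-3/8)**2 - 1*(-3/8)) + 51 = -48*(7 + 9/64 + 3/8) + 51 = -48*481/64 + 51 = -1443/4 + 51 = -1239/4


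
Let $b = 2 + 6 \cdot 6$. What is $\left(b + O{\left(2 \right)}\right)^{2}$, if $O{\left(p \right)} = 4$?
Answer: $1764$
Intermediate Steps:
$b = 38$ ($b = 2 + 36 = 38$)
$\left(b + O{\left(2 \right)}\right)^{2} = \left(38 + 4\right)^{2} = 42^{2} = 1764$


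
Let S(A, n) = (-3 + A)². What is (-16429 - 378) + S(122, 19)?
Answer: -2646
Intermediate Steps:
(-16429 - 378) + S(122, 19) = (-16429 - 378) + (-3 + 122)² = -16807 + 119² = -16807 + 14161 = -2646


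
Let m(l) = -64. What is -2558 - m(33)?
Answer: -2494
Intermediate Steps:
-2558 - m(33) = -2558 - 1*(-64) = -2558 + 64 = -2494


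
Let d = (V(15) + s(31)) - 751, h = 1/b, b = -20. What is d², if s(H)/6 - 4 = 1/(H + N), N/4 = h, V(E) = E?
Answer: 3004026481/5929 ≈ 5.0667e+5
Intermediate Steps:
h = -1/20 (h = 1/(-20) = -1/20 ≈ -0.050000)
N = -⅕ (N = 4*(-1/20) = -⅕ ≈ -0.20000)
s(H) = 24 + 6/(-⅕ + H) (s(H) = 24 + 6/(H - ⅕) = 24 + 6/(-⅕ + H))
d = -54809/77 (d = (15 + 6*(1 + 20*31)/(-1 + 5*31)) - 751 = (15 + 6*(1 + 620)/(-1 + 155)) - 751 = (15 + 6*621/154) - 751 = (15 + 6*(1/154)*621) - 751 = (15 + 1863/77) - 751 = 3018/77 - 751 = -54809/77 ≈ -711.80)
d² = (-54809/77)² = 3004026481/5929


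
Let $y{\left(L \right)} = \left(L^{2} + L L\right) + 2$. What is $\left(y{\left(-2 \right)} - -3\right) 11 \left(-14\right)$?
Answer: $-2002$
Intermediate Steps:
$y{\left(L \right)} = 2 + 2 L^{2}$ ($y{\left(L \right)} = \left(L^{2} + L^{2}\right) + 2 = 2 L^{2} + 2 = 2 + 2 L^{2}$)
$\left(y{\left(-2 \right)} - -3\right) 11 \left(-14\right) = \left(\left(2 + 2 \left(-2\right)^{2}\right) - -3\right) 11 \left(-14\right) = \left(\left(2 + 2 \cdot 4\right) + 3\right) 11 \left(-14\right) = \left(\left(2 + 8\right) + 3\right) 11 \left(-14\right) = \left(10 + 3\right) 11 \left(-14\right) = 13 \cdot 11 \left(-14\right) = 143 \left(-14\right) = -2002$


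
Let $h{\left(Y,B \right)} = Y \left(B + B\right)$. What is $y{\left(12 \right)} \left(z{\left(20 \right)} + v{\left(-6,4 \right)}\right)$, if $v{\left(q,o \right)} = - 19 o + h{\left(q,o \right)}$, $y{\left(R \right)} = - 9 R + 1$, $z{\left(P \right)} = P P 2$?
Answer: $-72332$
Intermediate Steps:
$z{\left(P \right)} = 2 P^{2}$ ($z{\left(P \right)} = P^{2} \cdot 2 = 2 P^{2}$)
$y{\left(R \right)} = 1 - 9 R$
$h{\left(Y,B \right)} = 2 B Y$ ($h{\left(Y,B \right)} = Y 2 B = 2 B Y$)
$v{\left(q,o \right)} = - 19 o + 2 o q$
$y{\left(12 \right)} \left(z{\left(20 \right)} + v{\left(-6,4 \right)}\right) = \left(1 - 108\right) \left(2 \cdot 20^{2} + 4 \left(-19 + 2 \left(-6\right)\right)\right) = \left(1 - 108\right) \left(2 \cdot 400 + 4 \left(-19 - 12\right)\right) = - 107 \left(800 + 4 \left(-31\right)\right) = - 107 \left(800 - 124\right) = \left(-107\right) 676 = -72332$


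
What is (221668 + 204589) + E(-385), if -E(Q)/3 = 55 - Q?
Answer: 424937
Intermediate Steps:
E(Q) = -165 + 3*Q (E(Q) = -3*(55 - Q) = -165 + 3*Q)
(221668 + 204589) + E(-385) = (221668 + 204589) + (-165 + 3*(-385)) = 426257 + (-165 - 1155) = 426257 - 1320 = 424937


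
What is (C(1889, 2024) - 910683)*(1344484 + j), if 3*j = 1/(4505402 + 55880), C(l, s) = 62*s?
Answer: -14445791478131090675/13683846 ≈ -1.0557e+12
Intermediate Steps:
j = 1/13683846 (j = 1/(3*(4505402 + 55880)) = (⅓)/4561282 = (⅓)*(1/4561282) = 1/13683846 ≈ 7.3079e-8)
(C(1889, 2024) - 910683)*(1344484 + j) = (62*2024 - 910683)*(1344484 + 1/13683846) = (125488 - 910683)*(18397712005465/13683846) = -785195*18397712005465/13683846 = -14445791478131090675/13683846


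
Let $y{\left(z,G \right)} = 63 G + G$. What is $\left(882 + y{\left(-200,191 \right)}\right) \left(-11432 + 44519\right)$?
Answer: $433638222$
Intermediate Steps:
$y{\left(z,G \right)} = 64 G$
$\left(882 + y{\left(-200,191 \right)}\right) \left(-11432 + 44519\right) = \left(882 + 64 \cdot 191\right) \left(-11432 + 44519\right) = \left(882 + 12224\right) 33087 = 13106 \cdot 33087 = 433638222$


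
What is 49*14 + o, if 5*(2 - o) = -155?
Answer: 719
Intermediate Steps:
o = 33 (o = 2 - ⅕*(-155) = 2 + 31 = 33)
49*14 + o = 49*14 + 33 = 686 + 33 = 719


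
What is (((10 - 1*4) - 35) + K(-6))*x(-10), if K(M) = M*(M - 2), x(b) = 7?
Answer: 133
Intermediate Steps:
K(M) = M*(-2 + M)
(((10 - 1*4) - 35) + K(-6))*x(-10) = (((10 - 1*4) - 35) - 6*(-2 - 6))*7 = (((10 - 4) - 35) - 6*(-8))*7 = ((6 - 35) + 48)*7 = (-29 + 48)*7 = 19*7 = 133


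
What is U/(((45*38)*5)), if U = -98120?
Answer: -9812/855 ≈ -11.476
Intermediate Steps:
U/(((45*38)*5)) = -98120/((45*38)*5) = -98120/(1710*5) = -98120/8550 = -98120*1/8550 = -9812/855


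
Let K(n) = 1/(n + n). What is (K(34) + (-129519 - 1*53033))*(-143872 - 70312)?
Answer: 664695145110/17 ≈ 3.9100e+10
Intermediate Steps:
K(n) = 1/(2*n)
(K(34) + (-129519 - 1*53033))*(-143872 - 70312) = ((½)/34 + (-129519 - 1*53033))*(-143872 - 70312) = ((½)*(1/34) + (-129519 - 53033))*(-214184) = (1/68 - 182552)*(-214184) = -12413535/68*(-214184) = 664695145110/17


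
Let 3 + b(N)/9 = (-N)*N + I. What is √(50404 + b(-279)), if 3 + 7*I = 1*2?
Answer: I*√31859471/7 ≈ 806.35*I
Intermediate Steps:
I = -⅐ (I = -3/7 + (1*2)/7 = -3/7 + (⅐)*2 = -3/7 + 2/7 = -⅐ ≈ -0.14286)
b(N) = -198/7 - 9*N² (b(N) = -27 + 9*((-N)*N - ⅐) = -27 + 9*(-N² - ⅐) = -27 + 9*(-⅐ - N²) = -27 + (-9/7 - 9*N²) = -198/7 - 9*N²)
√(50404 + b(-279)) = √(50404 + (-198/7 - 9*(-279)²)) = √(50404 + (-198/7 - 9*77841)) = √(50404 + (-198/7 - 700569)) = √(50404 - 4904181/7) = √(-4551353/7) = I*√31859471/7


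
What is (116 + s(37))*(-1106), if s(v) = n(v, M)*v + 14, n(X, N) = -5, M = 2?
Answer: 60830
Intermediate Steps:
s(v) = 14 - 5*v (s(v) = -5*v + 14 = 14 - 5*v)
(116 + s(37))*(-1106) = (116 + (14 - 5*37))*(-1106) = (116 + (14 - 185))*(-1106) = (116 - 171)*(-1106) = -55*(-1106) = 60830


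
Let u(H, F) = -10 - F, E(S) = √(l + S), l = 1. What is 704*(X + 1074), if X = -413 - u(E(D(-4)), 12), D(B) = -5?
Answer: 480832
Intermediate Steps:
E(S) = √(1 + S)
X = -391 (X = -413 - (-10 - 1*12) = -413 - (-10 - 12) = -413 - 1*(-22) = -413 + 22 = -391)
704*(X + 1074) = 704*(-391 + 1074) = 704*683 = 480832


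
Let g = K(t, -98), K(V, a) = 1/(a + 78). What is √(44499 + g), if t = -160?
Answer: √4449895/10 ≈ 210.95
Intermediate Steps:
K(V, a) = 1/(78 + a)
g = -1/20 (g = 1/(78 - 98) = 1/(-20) = -1/20 ≈ -0.050000)
√(44499 + g) = √(44499 - 1/20) = √(889979/20) = √4449895/10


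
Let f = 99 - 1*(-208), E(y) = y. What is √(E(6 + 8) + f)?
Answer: √321 ≈ 17.916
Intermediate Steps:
f = 307 (f = 99 + 208 = 307)
√(E(6 + 8) + f) = √((6 + 8) + 307) = √(14 + 307) = √321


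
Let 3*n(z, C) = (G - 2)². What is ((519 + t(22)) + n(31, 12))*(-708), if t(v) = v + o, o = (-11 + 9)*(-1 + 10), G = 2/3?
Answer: -3336332/9 ≈ -3.7070e+5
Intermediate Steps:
G = ⅔ (G = 2*(⅓) = ⅔ ≈ 0.66667)
o = -18 (o = -2*9 = -18)
n(z, C) = 16/27 (n(z, C) = (⅔ - 2)²/3 = (-4/3)²/3 = (⅓)*(16/9) = 16/27)
t(v) = -18 + v (t(v) = v - 18 = -18 + v)
((519 + t(22)) + n(31, 12))*(-708) = ((519 + (-18 + 22)) + 16/27)*(-708) = ((519 + 4) + 16/27)*(-708) = (523 + 16/27)*(-708) = (14137/27)*(-708) = -3336332/9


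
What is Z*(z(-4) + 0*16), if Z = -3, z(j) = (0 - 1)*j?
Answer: -12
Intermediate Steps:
z(j) = -j
Z*(z(-4) + 0*16) = -3*(-1*(-4) + 0*16) = -3*(4 + 0) = -3*4 = -12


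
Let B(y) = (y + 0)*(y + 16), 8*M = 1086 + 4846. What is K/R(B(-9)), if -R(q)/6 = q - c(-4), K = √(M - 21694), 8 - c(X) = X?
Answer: 17*I*√290/900 ≈ 0.32167*I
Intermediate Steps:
M = 1483/2 (M = (1086 + 4846)/8 = (⅛)*5932 = 1483/2 ≈ 741.50)
B(y) = y*(16 + y)
c(X) = 8 - X
K = 17*I*√290/2 (K = √(1483/2 - 21694) = √(-41905/2) = 17*I*√290/2 ≈ 144.75*I)
R(q) = 72 - 6*q (R(q) = -6*(q - (8 - 1*(-4))) = -6*(q - (8 + 4)) = -6*(q - 1*12) = -6*(q - 12) = -6*(-12 + q) = 72 - 6*q)
K/R(B(-9)) = (17*I*√290/2)/(72 - (-54)*(16 - 9)) = (17*I*√290/2)/(72 - (-54)*7) = (17*I*√290/2)/(72 - 6*(-63)) = (17*I*√290/2)/(72 + 378) = (17*I*√290/2)/450 = (17*I*√290/2)*(1/450) = 17*I*√290/900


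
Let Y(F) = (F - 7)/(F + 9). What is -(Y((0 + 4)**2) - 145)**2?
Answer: -13075456/625 ≈ -20921.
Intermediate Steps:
Y(F) = (-7 + F)/(9 + F)
-(Y((0 + 4)**2) - 145)**2 = -((-7 + (0 + 4)**2)/(9 + (0 + 4)**2) - 145)**2 = -((-7 + 4**2)/(9 + 4**2) - 145)**2 = -((-7 + 16)/(9 + 16) - 145)**2 = -(9/25 - 145)**2 = -(-3616/25)**2 = -1*13075456/625 = -13075456/625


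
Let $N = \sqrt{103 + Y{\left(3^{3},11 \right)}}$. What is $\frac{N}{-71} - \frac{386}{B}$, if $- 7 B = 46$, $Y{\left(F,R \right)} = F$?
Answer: $\frac{1351}{23} - \frac{\sqrt{130}}{71} \approx 58.579$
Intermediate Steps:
$N = \sqrt{130}$ ($N = \sqrt{103 + 3^{3}} = \sqrt{103 + 27} = \sqrt{130} \approx 11.402$)
$B = - \frac{46}{7}$ ($B = \left(- \frac{1}{7}\right) 46 = - \frac{46}{7} \approx -6.5714$)
$\frac{N}{-71} - \frac{386}{B} = \frac{\sqrt{130}}{-71} - \frac{386}{- \frac{46}{7}} = \sqrt{130} \left(- \frac{1}{71}\right) - - \frac{1351}{23} = - \frac{\sqrt{130}}{71} + \frac{1351}{23} = \frac{1351}{23} - \frac{\sqrt{130}}{71}$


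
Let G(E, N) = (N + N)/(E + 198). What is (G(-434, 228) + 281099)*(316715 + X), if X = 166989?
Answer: 8022098788808/59 ≈ 1.3597e+11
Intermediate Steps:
G(E, N) = 2*N/(198 + E) (G(E, N) = (2*N)/(198 + E) = 2*N/(198 + E))
(G(-434, 228) + 281099)*(316715 + X) = (2*228/(198 - 434) + 281099)*(316715 + 166989) = (2*228/(-236) + 281099)*483704 = (2*228*(-1/236) + 281099)*483704 = (-114/59 + 281099)*483704 = (16584727/59)*483704 = 8022098788808/59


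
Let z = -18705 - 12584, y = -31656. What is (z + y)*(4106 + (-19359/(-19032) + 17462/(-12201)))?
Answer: -20002993404020605/77403144 ≈ -2.5843e+8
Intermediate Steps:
z = -31289
(z + y)*(4106 + (-19359/(-19032) + 17462/(-12201))) = (-31289 - 31656)*(4106 + (-19359/(-19032) + 17462/(-12201))) = -62945*(4106 + (-19359*(-1/19032) + 17462*(-1/12201))) = -62945*(4106 + (6453/6344 - 17462/12201)) = -62945*(4106 - 32045875/77403144) = -62945*317785263389/77403144 = -20002993404020605/77403144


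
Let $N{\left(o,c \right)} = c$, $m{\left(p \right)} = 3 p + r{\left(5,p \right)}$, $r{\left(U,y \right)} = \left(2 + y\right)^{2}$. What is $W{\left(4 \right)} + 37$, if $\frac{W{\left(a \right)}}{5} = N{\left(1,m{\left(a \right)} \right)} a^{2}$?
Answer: $3877$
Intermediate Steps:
$m{\left(p \right)} = \left(2 + p\right)^{2} + 3 p$ ($m{\left(p \right)} = 3 p + \left(2 + p\right)^{2} = \left(2 + p\right)^{2} + 3 p$)
$W{\left(a \right)} = 5 a^{2} \left(\left(2 + a\right)^{2} + 3 a\right)$ ($W{\left(a \right)} = 5 \left(\left(2 + a\right)^{2} + 3 a\right) a^{2} = 5 a^{2} \left(\left(2 + a\right)^{2} + 3 a\right)$)
$W{\left(4 \right)} + 37 = 5 \cdot 4^{2} \left(\left(2 + 4\right)^{2} + 3 \cdot 4\right) + 37 = 5 \cdot 16 \left(6^{2} + 12\right) + 37 = 5 \cdot 16 \left(36 + 12\right) + 37 = 5 \cdot 16 \cdot 48 + 37 = 3840 + 37 = 3877$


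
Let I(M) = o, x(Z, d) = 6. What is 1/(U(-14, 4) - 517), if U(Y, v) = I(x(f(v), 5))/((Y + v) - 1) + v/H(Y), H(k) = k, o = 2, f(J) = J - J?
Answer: -77/39845 ≈ -0.0019325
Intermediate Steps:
f(J) = 0
I(M) = 2
U(Y, v) = 2/(-1 + Y + v) + v/Y (U(Y, v) = 2/((Y + v) - 1) + v/Y = 2/(-1 + Y + v) + v/Y)
1/(U(-14, 4) - 517) = 1/((4² - 1*4 + 2*(-14) - 14*4)/((-14)*(-1 - 14 + 4)) - 517) = 1/(-1/14*(16 - 4 - 28 - 56)/(-11) - 517) = 1/(-1/14*(-1/11)*(-72) - 517) = 1/(-36/77 - 517) = 1/(-39845/77) = -77/39845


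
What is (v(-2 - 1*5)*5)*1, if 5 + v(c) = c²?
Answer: 220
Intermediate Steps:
v(c) = -5 + c²
(v(-2 - 1*5)*5)*1 = ((-5 + (-2 - 1*5)²)*5)*1 = ((-5 + (-2 - 5)²)*5)*1 = ((-5 + (-7)²)*5)*1 = ((-5 + 49)*5)*1 = (44*5)*1 = 220*1 = 220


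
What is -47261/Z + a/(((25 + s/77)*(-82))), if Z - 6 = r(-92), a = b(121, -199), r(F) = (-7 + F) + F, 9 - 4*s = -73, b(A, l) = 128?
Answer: 7537771231/29513235 ≈ 255.40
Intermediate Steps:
s = 41/2 (s = 9/4 - 1/4*(-73) = 9/4 + 73/4 = 41/2 ≈ 20.500)
r(F) = -7 + 2*F
a = 128
Z = -185 (Z = 6 + (-7 + 2*(-92)) = 6 + (-7 - 184) = 6 - 191 = -185)
-47261/Z + a/(((25 + s/77)*(-82))) = -47261/(-185) + 128/(((25 + (41/2)/77)*(-82))) = -47261*(-1/185) + 128/(((25 + (41/2)*(1/77))*(-82))) = 47261/185 + 128/(((25 + 41/154)*(-82))) = 47261/185 + 128/(((3891/154)*(-82))) = 47261/185 + 128/(-159531/77) = 47261/185 + 128*(-77/159531) = 47261/185 - 9856/159531 = 7537771231/29513235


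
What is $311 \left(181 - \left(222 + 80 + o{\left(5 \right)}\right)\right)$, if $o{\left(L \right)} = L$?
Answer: $-39186$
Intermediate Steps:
$311 \left(181 - \left(222 + 80 + o{\left(5 \right)}\right)\right) = 311 \left(181 - \left(227 + 80\right)\right) = 311 \left(181 - 307\right) = 311 \left(-126\right) = -39186$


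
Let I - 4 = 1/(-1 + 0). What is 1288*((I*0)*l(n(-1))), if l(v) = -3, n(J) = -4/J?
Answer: 0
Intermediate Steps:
I = 3 (I = 4 + 1/(-1 + 0) = 4 + 1/(-1) = 4 - 1 = 3)
1288*((I*0)*l(n(-1))) = 1288*((3*0)*(-3)) = 1288*(0*(-3)) = 1288*0 = 0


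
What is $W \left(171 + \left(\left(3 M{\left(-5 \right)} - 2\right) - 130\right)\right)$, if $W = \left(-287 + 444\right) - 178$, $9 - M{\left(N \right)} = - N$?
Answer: $-1071$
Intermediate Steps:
$M{\left(N \right)} = 9 + N$ ($M{\left(N \right)} = 9 - - N = 9 + N$)
$W = -21$ ($W = 157 - 178 = -21$)
$W \left(171 + \left(\left(3 M{\left(-5 \right)} - 2\right) - 130\right)\right) = - 21 \left(171 - \left(132 - 3 \left(9 - 5\right)\right)\right) = - 21 \left(171 + \left(\left(3 \cdot 4 - 2\right) - 130\right)\right) = - 21 \left(171 + \left(\left(12 - 2\right) - 130\right)\right) = - 21 \left(171 + \left(10 - 130\right)\right) = - 21 \left(171 - 120\right) = \left(-21\right) 51 = -1071$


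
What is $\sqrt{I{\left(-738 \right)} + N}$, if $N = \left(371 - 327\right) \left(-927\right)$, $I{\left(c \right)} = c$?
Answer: $3 i \sqrt{4614} \approx 203.78 i$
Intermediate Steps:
$N = -40788$ ($N = 44 \left(-927\right) = -40788$)
$\sqrt{I{\left(-738 \right)} + N} = \sqrt{-738 - 40788} = \sqrt{-41526} = 3 i \sqrt{4614}$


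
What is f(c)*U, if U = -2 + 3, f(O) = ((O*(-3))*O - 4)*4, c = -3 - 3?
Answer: -448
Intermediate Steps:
c = -6
f(O) = -16 - 12*O² (f(O) = ((-3*O)*O - 4)*4 = (-3*O² - 4)*4 = (-4 - 3*O²)*4 = -16 - 12*O²)
U = 1
f(c)*U = (-16 - 12*(-6)²)*1 = (-16 - 12*36)*1 = (-16 - 432)*1 = -448*1 = -448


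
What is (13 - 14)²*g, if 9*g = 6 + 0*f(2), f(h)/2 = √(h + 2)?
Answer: ⅔ ≈ 0.66667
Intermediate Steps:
f(h) = 2*√(2 + h) (f(h) = 2*√(h + 2) = 2*√(2 + h))
g = ⅔ (g = (6 + 0*(2*√(2 + 2)))/9 = (6 + 0*(2*√4))/9 = (6 + 0*(2*2))/9 = (6 + 0*4)/9 = (6 + 0)/9 = (⅑)*6 = ⅔ ≈ 0.66667)
(13 - 14)²*g = (13 - 14)²*(⅔) = (-1)²*(⅔) = 1*(⅔) = ⅔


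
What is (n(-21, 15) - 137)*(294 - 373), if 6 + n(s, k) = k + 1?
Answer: 10033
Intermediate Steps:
n(s, k) = -5 + k (n(s, k) = -6 + (k + 1) = -6 + (1 + k) = -5 + k)
(n(-21, 15) - 137)*(294 - 373) = ((-5 + 15) - 137)*(294 - 373) = (10 - 137)*(-79) = -127*(-79) = 10033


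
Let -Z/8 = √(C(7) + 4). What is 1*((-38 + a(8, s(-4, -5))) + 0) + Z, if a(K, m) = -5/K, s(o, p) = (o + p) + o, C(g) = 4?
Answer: -309/8 - 16*√2 ≈ -61.252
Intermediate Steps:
s(o, p) = p + 2*o
Z = -16*√2 (Z = -8*√(4 + 4) = -16*√2 ≈ -22.627)
1*((-38 + a(8, s(-4, -5))) + 0) + Z = 1*((-38 - 5/8) + 0) - 16*√2 = 1*(-309/8 + 0) - 16*√2 = 1*(-309/8) - 16*√2 = -309/8 - 16*√2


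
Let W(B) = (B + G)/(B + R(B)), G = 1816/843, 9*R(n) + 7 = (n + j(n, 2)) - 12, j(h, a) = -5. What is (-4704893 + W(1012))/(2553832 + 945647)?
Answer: -3336916489693/2481984483876 ≈ -1.3445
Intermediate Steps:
R(n) = -8/3 + n/9 (R(n) = -7/9 + ((n - 5) - 12)/9 = -7/9 + ((-5 + n) - 12)/9 = -7/9 + (-17 + n)/9 = -7/9 + (-17/9 + n/9) = -8/3 + n/9)
G = 1816/843 (G = 1816*(1/843) = 1816/843 ≈ 2.1542)
W(B) = (1816/843 + B)/(-8/3 + 10*B/9) (W(B) = (B + 1816/843)/(B + (-8/3 + B/9)) = (1816/843 + B)/(-8/3 + 10*B/9))
(-4704893 + W(1012))/(2553832 + 945647) = (-4704893 + 3*(1816 + 843*1012)/(562*(-12 + 5*1012)))/(2553832 + 945647) = (-4704893 + 3*(1816 + 853116)/(562*(-12 + 5060)))/3499479 = (-4704893 + (3/562)*854932/5048)*(1/3499479) = (-4704893 + (3/562)*(1/5048)*854932)*(1/3499479) = (-4704893 + 641199/709244)*(1/3499479) = -3336916489693/709244*1/3499479 = -3336916489693/2481984483876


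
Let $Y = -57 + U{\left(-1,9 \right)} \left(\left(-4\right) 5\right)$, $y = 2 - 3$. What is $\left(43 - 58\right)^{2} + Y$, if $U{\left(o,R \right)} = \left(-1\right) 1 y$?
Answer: $148$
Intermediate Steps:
$y = -1$
$U{\left(o,R \right)} = 1$ ($U{\left(o,R \right)} = \left(-1\right) 1 \left(-1\right) = \left(-1\right) \left(-1\right) = 1$)
$Y = -77$ ($Y = -57 + 1 \left(\left(-4\right) 5\right) = -57 + 1 \left(-20\right) = -57 - 20 = -77$)
$\left(43 - 58\right)^{2} + Y = \left(43 - 58\right)^{2} - 77 = \left(-15\right)^{2} - 77 = 225 - 77 = 148$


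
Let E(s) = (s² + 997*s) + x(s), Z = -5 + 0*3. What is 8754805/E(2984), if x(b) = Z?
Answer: 8754805/11879299 ≈ 0.73698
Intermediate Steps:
Z = -5 (Z = -5 + 0 = -5)
x(b) = -5
E(s) = -5 + s² + 997*s (E(s) = (s² + 997*s) - 5 = -5 + s² + 997*s)
8754805/E(2984) = 8754805/(-5 + 2984² + 997*2984) = 8754805/(-5 + 8904256 + 2975048) = 8754805/11879299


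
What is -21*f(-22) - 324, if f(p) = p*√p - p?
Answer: -786 + 462*I*√22 ≈ -786.0 + 2167.0*I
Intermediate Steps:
f(p) = p^(3/2) - p
-21*f(-22) - 324 = -21*((-22)^(3/2) - 1*(-22)) - 324 = -21*(-22*I*√22 + 22) - 324 = -21*(22 - 22*I*√22) - 324 = (-462 + 462*I*√22) - 324 = -786 + 462*I*√22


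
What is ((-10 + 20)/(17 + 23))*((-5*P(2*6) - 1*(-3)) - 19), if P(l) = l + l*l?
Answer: -199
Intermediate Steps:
P(l) = l + l²
((-10 + 20)/(17 + 23))*((-5*P(2*6) - 1*(-3)) - 19) = ((-10 + 20)/(17 + 23))*((-5*2*6*(1 + 2*6) - 1*(-3)) - 19) = (10/40)*((-60*(1 + 12) + 3) - 19) = (10*(1/40))*((-60*13 + 3) - 19) = ((-5*156 + 3) - 19)/4 = ((-780 + 3) - 19)/4 = (-777 - 19)/4 = (¼)*(-796) = -199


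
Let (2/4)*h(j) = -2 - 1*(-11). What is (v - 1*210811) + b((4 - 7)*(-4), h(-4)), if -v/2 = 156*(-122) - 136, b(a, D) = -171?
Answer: -172646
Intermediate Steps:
h(j) = 18 (h(j) = 2*(-2 - 1*(-11)) = 2*(-2 + 11) = 2*9 = 18)
v = 38336 (v = -2*(156*(-122) - 136) = -2*(-19032 - 136) = -2*(-19168) = 38336)
(v - 1*210811) + b((4 - 7)*(-4), h(-4)) = (38336 - 1*210811) - 171 = (38336 - 210811) - 171 = -172475 - 171 = -172646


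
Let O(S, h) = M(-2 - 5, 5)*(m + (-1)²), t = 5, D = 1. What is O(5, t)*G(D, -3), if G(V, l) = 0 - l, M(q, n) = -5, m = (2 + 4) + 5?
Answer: -180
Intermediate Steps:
m = 11 (m = 6 + 5 = 11)
G(V, l) = -l
O(S, h) = -60 (O(S, h) = -5*(11 + (-1)²) = -5*(11 + 1) = -5*12 = -60)
O(5, t)*G(D, -3) = -(-60)*(-3) = -60*3 = -180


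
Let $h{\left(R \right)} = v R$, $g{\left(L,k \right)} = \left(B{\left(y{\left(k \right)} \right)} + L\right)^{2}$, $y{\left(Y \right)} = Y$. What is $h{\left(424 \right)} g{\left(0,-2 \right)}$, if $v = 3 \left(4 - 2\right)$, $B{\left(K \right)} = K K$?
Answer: $40704$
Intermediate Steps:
$B{\left(K \right)} = K^{2}$
$v = 6$ ($v = 3 \cdot 2 = 6$)
$g{\left(L,k \right)} = \left(L + k^{2}\right)^{2}$ ($g{\left(L,k \right)} = \left(k^{2} + L\right)^{2} = \left(L + k^{2}\right)^{2}$)
$h{\left(R \right)} = 6 R$
$h{\left(424 \right)} g{\left(0,-2 \right)} = 6 \cdot 424 \left(0 + \left(-2\right)^{2}\right)^{2} = 2544 \left(0 + 4\right)^{2} = 2544 \cdot 4^{2} = 2544 \cdot 16 = 40704$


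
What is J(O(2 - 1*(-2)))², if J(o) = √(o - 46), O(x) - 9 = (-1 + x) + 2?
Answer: -32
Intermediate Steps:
O(x) = 10 + x (O(x) = 9 + ((-1 + x) + 2) = 9 + (1 + x) = 10 + x)
J(o) = √(-46 + o)
J(O(2 - 1*(-2)))² = (√(-46 + (10 + (2 - 1*(-2)))))² = (√(-46 + (10 + (2 + 2))))² = (√(-46 + (10 + 4)))² = (√(-46 + 14))² = (√(-32))² = (4*I*√2)² = -32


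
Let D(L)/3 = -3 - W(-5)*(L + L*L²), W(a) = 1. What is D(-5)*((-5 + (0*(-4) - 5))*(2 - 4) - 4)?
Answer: 6096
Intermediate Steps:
D(L) = -9 - 3*L - 3*L³ (D(L) = 3*(-3 - (L + L*L²)) = 3*(-3 - (L + L³)) = 3*(-3 + (-L - L³)) = 3*(-3 - L - L³) = -9 - 3*L - 3*L³)
D(-5)*((-5 + (0*(-4) - 5))*(2 - 4) - 4) = (-9 - 3*(-5) - 3*(-5)³)*((-5 + (0*(-4) - 5))*(2 - 4) - 4) = (-9 + 15 - 3*(-125))*((-5 + (0 - 5))*(-2) - 4) = (-9 + 15 + 375)*((-5 - 5)*(-2) - 4) = 381*(-10*(-2) - 4) = 381*(20 - 4) = 381*16 = 6096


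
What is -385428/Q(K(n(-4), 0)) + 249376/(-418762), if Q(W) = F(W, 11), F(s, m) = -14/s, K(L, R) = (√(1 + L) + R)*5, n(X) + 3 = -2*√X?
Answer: -124688/209381 + 963570*√(-2 - 4*I)/7 ≈ 1.5304e+5 - 2.4762e+5*I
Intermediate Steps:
n(X) = -3 - 2*√X
K(L, R) = 5*R + 5*√(1 + L) (K(L, R) = (R + √(1 + L))*5 = 5*R + 5*√(1 + L))
Q(W) = -14/W
-385428/Q(K(n(-4), 0)) + 249376/(-418762) = -385428*(-5*√(1 + (-3 - 4*I))/14) + 249376/(-418762) = -385428*(-5*√(1 + (-3 - 4*I))/14) + 249376*(-1/418762) = -385428*(-5*√(1 + (-3 - 4*I))/14) - 124688/209381 = -385428*(-5*√(-2 - 4*I)/14) - 124688/209381 = -(-963570)*√(-2 - 4*I)/7 - 124688/209381 = 963570*√(-2 - 4*I)/7 - 124688/209381 = -124688/209381 + 963570*√(-2 - 4*I)/7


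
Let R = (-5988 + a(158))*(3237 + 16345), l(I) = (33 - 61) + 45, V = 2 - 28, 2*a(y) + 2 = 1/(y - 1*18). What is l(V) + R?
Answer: -16418711549/140 ≈ -1.1728e+8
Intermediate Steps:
a(y) = -1 + 1/(2*(-18 + y)) (a(y) = -1 + 1/(2*(y - 1*18)) = -1 + 1/(2*(y - 18)) = -1 + 1/(2*(-18 + y)))
V = -26
l(I) = 17 (l(I) = -28 + 45 = 17)
R = -16418713929/140 (R = (-5988 + (37/2 - 1*158)/(-18 + 158))*(3237 + 16345) = (-5988 + (37/2 - 158)/140)*19582 = (-5988 + (1/140)*(-279/2))*19582 = (-5988 - 279/280)*19582 = -1676919/280*19582 = -16418713929/140 ≈ -1.1728e+8)
l(V) + R = 17 - 16418713929/140 = -16418711549/140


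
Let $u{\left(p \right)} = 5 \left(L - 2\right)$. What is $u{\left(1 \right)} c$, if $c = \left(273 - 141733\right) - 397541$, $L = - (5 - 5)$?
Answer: $5390010$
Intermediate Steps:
$L = 0$ ($L = \left(-1\right) 0 = 0$)
$u{\left(p \right)} = -10$ ($u{\left(p \right)} = 5 \left(0 - 2\right) = 5 \left(-2\right) = -10$)
$c = -539001$ ($c = \left(273 - 141733\right) - 397541 = -141460 - 397541 = -539001$)
$u{\left(1 \right)} c = \left(-10\right) \left(-539001\right) = 5390010$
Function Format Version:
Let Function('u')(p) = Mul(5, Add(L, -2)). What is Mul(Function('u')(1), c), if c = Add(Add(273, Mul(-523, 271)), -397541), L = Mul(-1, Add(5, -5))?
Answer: 5390010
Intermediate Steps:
L = 0 (L = Mul(-1, 0) = 0)
Function('u')(p) = -10 (Function('u')(p) = Mul(5, Add(0, -2)) = Mul(5, -2) = -10)
c = -539001 (c = Add(Add(273, -141733), -397541) = Add(-141460, -397541) = -539001)
Mul(Function('u')(1), c) = Mul(-10, -539001) = 5390010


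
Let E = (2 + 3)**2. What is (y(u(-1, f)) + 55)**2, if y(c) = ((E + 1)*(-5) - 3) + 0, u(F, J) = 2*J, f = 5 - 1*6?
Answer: 6084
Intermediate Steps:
E = 25 (E = 5**2 = 25)
f = -1 (f = 5 - 6 = -1)
y(c) = -133 (y(c) = ((25 + 1)*(-5) - 3) + 0 = (26*(-5) - 3) + 0 = (-130 - 3) + 0 = -133 + 0 = -133)
(y(u(-1, f)) + 55)**2 = (-133 + 55)**2 = (-78)**2 = 6084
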